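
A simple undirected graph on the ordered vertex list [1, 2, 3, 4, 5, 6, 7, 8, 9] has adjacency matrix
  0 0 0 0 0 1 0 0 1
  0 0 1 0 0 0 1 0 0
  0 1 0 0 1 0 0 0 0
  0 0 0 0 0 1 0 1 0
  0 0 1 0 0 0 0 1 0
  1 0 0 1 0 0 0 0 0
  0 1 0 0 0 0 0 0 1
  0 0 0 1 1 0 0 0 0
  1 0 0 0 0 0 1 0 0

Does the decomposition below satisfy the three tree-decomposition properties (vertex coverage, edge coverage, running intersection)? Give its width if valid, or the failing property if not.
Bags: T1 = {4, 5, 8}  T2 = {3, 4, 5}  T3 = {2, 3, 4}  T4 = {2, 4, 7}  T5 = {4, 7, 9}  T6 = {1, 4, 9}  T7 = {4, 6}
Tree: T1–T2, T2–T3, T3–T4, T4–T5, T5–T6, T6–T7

No — edge (1,6) lies in no bag.

A tree decomposition must satisfy three properties: every vertex lies in some bag; for every edge, both endpoints lie together in some bag; and for every vertex, the bags containing it form a connected subtree. Here edge (1,6) lies in no bag, so the decomposition is invalid.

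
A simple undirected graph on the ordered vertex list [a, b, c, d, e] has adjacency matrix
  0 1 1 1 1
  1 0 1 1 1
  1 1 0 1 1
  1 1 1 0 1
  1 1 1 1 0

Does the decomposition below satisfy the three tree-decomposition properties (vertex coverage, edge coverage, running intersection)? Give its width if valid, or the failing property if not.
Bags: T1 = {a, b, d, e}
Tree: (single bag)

A tree decomposition must satisfy three properties: every vertex lies in some bag; for every edge, both endpoints lie together in some bag; and for every vertex, the bags containing it form a connected subtree. Here vertex c appears in no bag, so the decomposition is invalid.

No — vertex c appears in no bag.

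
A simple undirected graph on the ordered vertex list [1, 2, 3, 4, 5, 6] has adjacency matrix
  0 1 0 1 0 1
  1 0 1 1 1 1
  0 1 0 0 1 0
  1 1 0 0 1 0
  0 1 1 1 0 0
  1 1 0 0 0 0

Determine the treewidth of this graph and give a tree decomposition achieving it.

Treewidth 2.
One optimal decomposition is:
Bags: B1 = {2, 4, 5}  B2 = {1, 2, 4}  B3 = {1, 2, 6}  B4 = {2, 3, 5}
Tree: B1–B2, B2–B3, B1–B4

Every bag has size at most 3, so the width is 3 − 1 = 2 and tw(G) ≤ 2. On the other hand G contains the 3-clique {1, 2, 4}. A clique must lie in a single bag of any decomposition, so no decomposition can have width below 2. The upper and lower bounds meet at 2, so that is the treewidth.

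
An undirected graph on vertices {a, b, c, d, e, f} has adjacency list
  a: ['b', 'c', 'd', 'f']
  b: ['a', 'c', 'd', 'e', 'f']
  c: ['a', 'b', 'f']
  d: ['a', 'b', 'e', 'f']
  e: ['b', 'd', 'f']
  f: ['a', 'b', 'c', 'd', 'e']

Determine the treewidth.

3

A width-3 tree decomposition is:
Bags: B1 = {a, b, d, f}  B2 = {a, b, c, f}  B3 = {b, d, e, f}
Tree: B1–B2, B1–B3
Every bag has size at most 4, so the width is 4 − 1 = 3 and tw(G) ≤ 3. Conversely, {b, d, e, f} is a clique of size 4, and the vertices of any clique must share a bag in every tree decomposition; so some bag has ≥ 4 vertices and tw(G) ≥ 3. Therefore the treewidth is 3.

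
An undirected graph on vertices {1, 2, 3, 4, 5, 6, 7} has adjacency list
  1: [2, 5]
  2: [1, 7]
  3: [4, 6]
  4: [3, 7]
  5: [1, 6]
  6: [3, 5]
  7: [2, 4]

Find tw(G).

A width-2 tree decomposition is:
Bags: B1 = {3, 5, 6}  B2 = {1, 3, 5}  B3 = {1, 2, 3}  B4 = {2, 3, 7}  B5 = {3, 4, 7}
Tree: B1–B2, B2–B3, B3–B4, B4–B5
Each bag holds 3 vertices, so the decomposition has width 2, which upper-bounds the treewidth. Since 3–6–5–1–2–7–4–3 is a cycle in G, G is not acyclic. Forests are exactly the graphs of treewidth ≤ 1, so tw(G) ≥ 2. Hence tw(G) = 2 exactly.

2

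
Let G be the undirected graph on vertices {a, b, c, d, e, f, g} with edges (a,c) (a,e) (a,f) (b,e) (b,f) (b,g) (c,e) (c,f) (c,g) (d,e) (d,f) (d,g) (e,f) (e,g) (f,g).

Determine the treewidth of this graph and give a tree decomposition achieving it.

The largest bag has 4 vertices, giving width 3; this decomposition certifies tw(G) ≤ 3. For the lower bound, the 4 vertices {d, e, f, g} are pairwise adjacent, and any tree decomposition puts a clique entirely inside one bag — forcing width ≥ 3. The upper and lower bounds meet at 3, so that is the treewidth.

Treewidth 3.
One optimal decomposition is:
Bags: B1 = {c, e, f, g}  B2 = {d, e, f, g}  B3 = {a, c, e, f}  B4 = {b, e, f, g}
Tree: B1–B2, B1–B3, B1–B4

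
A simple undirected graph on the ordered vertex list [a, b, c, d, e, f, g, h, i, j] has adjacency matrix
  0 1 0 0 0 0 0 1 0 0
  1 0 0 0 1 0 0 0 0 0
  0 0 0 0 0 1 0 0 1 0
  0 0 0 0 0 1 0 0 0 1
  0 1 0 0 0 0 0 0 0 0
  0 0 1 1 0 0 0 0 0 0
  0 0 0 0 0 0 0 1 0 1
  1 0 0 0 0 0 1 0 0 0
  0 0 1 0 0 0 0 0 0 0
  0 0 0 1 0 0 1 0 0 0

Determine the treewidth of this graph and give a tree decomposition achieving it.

Treewidth 1.
One optimal decomposition is:
Bags: B1 = {b, e}  B2 = {a, b}  B3 = {a, h}  B4 = {g, h}  B5 = {g, j}  B6 = {d, j}  B7 = {d, f}  B8 = {c, f}  B9 = {c, i}
Tree: B1–B2, B2–B3, B3–B4, B4–B5, B5–B6, B6–B7, B7–B8, B8–B9

The largest bag has 2 vertices, giving width 1; this decomposition certifies tw(G) ≤ 1. Any graph with an edge has treewidth ≥ 1, and G has the edge e–b. Hence tw(G) = 1 exactly.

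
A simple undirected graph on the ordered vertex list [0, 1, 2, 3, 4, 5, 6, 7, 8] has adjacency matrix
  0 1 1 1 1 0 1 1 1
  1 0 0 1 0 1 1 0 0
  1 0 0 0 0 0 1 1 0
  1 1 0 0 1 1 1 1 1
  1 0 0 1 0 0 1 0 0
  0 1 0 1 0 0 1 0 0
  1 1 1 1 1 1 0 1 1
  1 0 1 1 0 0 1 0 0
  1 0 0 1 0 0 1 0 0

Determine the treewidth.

3

A width-3 tree decomposition is:
Bags: B1 = {0, 3, 4, 6}  B2 = {0, 3, 6, 7}  B3 = {0, 1, 3, 6}  B4 = {0, 3, 6, 8}  B5 = {1, 3, 5, 6}  B6 = {0, 2, 6, 7}
Tree: B1–B2, B1–B3, B2–B4, B3–B5, B2–B6
The largest bag has 4 vertices, giving width 3; this decomposition certifies tw(G) ≤ 3. Conversely, {0, 2, 6, 7} is a clique of size 4, and the vertices of any clique must share a bag in every tree decomposition; so some bag has ≥ 4 vertices and tw(G) ≥ 3. Hence tw(G) = 3 exactly.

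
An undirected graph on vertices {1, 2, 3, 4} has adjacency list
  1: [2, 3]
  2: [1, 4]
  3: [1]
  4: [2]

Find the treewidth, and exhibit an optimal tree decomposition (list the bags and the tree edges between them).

The largest bag has 2 vertices, giving width 1; this decomposition certifies tw(G) ≤ 1. Any graph with an edge has treewidth ≥ 1, and G has the edge 1–3. Combining the bounds, tw(G) = 1.

Treewidth 1.
Bags: B1 = {1, 3}  B2 = {1, 2}  B3 = {2, 4}
Tree: B1–B2, B2–B3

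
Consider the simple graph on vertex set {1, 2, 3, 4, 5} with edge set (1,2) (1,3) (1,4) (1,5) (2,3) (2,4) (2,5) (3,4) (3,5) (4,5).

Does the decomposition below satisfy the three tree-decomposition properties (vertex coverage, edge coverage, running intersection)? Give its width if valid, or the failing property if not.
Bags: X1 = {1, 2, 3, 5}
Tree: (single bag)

A tree decomposition must satisfy three properties: every vertex lies in some bag; for every edge, both endpoints lie together in some bag; and for every vertex, the bags containing it form a connected subtree. Here vertex 4 appears in no bag, so the decomposition is invalid.

No — vertex 4 appears in no bag.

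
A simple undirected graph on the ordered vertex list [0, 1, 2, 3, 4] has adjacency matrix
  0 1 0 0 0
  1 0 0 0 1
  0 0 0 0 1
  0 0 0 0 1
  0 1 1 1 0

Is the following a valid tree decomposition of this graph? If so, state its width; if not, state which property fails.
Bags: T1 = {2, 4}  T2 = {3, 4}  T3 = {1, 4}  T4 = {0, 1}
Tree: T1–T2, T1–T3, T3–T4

Vertex coverage: the bags together contain {0, 1, 2, 3, 4}, the full vertex set. Edge coverage: each edge of G has both endpoints in at least one bag. Running intersection: for every vertex, the bags containing it form a connected subtree. All three properties hold, so this is a valid tree decomposition of width max|bag| − 1 = 1, and hence tw(G) ≤ 1.

Yes; width 1.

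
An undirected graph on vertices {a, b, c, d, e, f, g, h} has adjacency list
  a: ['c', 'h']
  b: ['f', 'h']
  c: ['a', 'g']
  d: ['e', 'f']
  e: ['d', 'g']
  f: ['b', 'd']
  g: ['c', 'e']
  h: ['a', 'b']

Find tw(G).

2

A width-2 tree decomposition is:
Bags: B1 = {d, e, g}  B2 = {c, d, g}  B3 = {a, c, d}  B4 = {a, d, h}  B5 = {b, d, h}  B6 = {b, d, f}
Tree: B1–B2, B2–B3, B3–B4, B4–B5, B5–B6
The largest bag has 3 vertices, giving width 2; this decomposition certifies tw(G) ≤ 2. The edges d–e–g–c–a–h–b–f–d form a cycle, so G is not a tree and its treewidth is at least 2. The upper and lower bounds meet at 2, so that is the treewidth.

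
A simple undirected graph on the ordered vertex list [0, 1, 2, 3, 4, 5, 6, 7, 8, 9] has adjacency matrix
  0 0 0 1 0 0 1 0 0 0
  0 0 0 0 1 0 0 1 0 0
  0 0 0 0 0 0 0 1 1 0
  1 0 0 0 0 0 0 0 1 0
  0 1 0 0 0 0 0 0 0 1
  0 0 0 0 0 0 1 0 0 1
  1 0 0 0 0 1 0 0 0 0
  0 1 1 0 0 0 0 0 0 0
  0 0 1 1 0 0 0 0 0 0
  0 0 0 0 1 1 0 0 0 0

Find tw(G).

A width-2 tree decomposition is:
Bags: B1 = {1, 4, 9}  B2 = {1, 5, 9}  B3 = {1, 5, 6}  B4 = {0, 1, 6}  B5 = {0, 1, 3}  B6 = {1, 3, 8}  B7 = {1, 2, 8}  B8 = {1, 2, 7}
Tree: B1–B2, B2–B3, B3–B4, B4–B5, B5–B6, B6–B7, B7–B8
Every bag has size at most 3, so the width is 3 − 1 = 2 and tw(G) ≤ 2. Since 1–4–9–5–6–0–3–8–2–7–1 is a cycle in G, G is not acyclic. Forests are exactly the graphs of treewidth ≤ 1, so tw(G) ≥ 2. Therefore the treewidth is 2.

2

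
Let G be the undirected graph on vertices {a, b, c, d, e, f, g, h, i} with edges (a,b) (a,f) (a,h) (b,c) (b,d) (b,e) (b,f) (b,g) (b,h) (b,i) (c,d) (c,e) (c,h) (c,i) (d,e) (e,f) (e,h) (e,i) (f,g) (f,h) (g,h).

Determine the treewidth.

3

A width-3 tree decomposition is:
Bags: B1 = {a, b, f, h}  B2 = {b, e, f, h}  B3 = {b, c, e, h}  B4 = {b, c, e, i}  B5 = {b, c, d, e}  B6 = {b, f, g, h}
Tree: B1–B2, B2–B3, B3–B4, B4–B5, B1–B6
Each bag holds 4 vertices, so the decomposition has width 3, which upper-bounds the treewidth. Conversely, {b, c, d, e} is a clique of size 4, and the vertices of any clique must share a bag in every tree decomposition; so some bag has ≥ 4 vertices and tw(G) ≥ 3. Combining the bounds, tw(G) = 3.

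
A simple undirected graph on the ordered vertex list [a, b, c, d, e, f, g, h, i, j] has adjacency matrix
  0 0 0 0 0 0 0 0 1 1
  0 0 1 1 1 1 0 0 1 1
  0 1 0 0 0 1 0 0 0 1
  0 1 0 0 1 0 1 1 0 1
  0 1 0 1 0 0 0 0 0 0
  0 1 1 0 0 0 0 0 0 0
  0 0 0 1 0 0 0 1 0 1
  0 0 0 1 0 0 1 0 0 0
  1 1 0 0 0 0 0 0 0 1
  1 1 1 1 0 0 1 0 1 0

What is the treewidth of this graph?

2

A width-2 tree decomposition is:
Bags: B1 = {b, d, e}  B2 = {b, d, j}  B3 = {b, c, j}  B4 = {b, i, j}  B5 = {d, g, j}  B6 = {b, c, f}  B7 = {a, i, j}  B8 = {d, g, h}
Tree: B1–B2, B2–B3, B3–B4, B2–B5, B3–B6, B4–B7, B5–B8
The largest bag has 3 vertices, giving width 2; this decomposition certifies tw(G) ≤ 2. Conversely, {d, g, j} is a clique of size 3, and the vertices of any clique must share a bag in every tree decomposition; so some bag has ≥ 3 vertices and tw(G) ≥ 2. The upper and lower bounds meet at 2, so that is the treewidth.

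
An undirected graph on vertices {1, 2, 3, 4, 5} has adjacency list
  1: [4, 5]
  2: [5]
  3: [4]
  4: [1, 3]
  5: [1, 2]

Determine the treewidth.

A width-1 tree decomposition is:
Bags: B1 = {2, 5}  B2 = {1, 5}  B3 = {1, 4}  B4 = {3, 4}
Tree: B1–B2, B2–B3, B3–B4
The largest bag has 2 vertices, giving width 1; this decomposition certifies tw(G) ≤ 1. Since G has at least one edge (e.g. 2–5), it is not an edgeless graph, so tw(G) ≥ 1. The upper and lower bounds meet at 1, so that is the treewidth.

1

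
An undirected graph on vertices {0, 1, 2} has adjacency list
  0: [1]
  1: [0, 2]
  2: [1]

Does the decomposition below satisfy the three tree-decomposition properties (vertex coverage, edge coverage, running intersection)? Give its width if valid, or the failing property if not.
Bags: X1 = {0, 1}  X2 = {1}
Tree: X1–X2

A tree decomposition must satisfy three properties: every vertex lies in some bag; for every edge, both endpoints lie together in some bag; and for every vertex, the bags containing it form a connected subtree. Here vertex 2 appears in no bag, so the decomposition is invalid.

No — vertex 2 appears in no bag.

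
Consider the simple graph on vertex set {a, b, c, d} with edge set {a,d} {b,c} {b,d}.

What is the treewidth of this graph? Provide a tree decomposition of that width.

Every bag has size at most 2, so the width is 2 − 1 = 1 and tw(G) ≤ 1. G has an edge, so its treewidth is at least 1. Therefore the treewidth is 1.

Treewidth 1.
Bags: B1 = {a, d}  B2 = {b, d}  B3 = {b, c}
Tree: B1–B2, B2–B3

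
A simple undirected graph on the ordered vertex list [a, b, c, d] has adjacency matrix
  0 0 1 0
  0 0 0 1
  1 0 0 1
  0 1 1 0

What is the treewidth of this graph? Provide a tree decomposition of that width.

Treewidth 1.
One such decomposition:
Bags: B1 = {b, d}  B2 = {c, d}  B3 = {a, c}
Tree: B1–B2, B2–B3

Each bag holds 2 vertices, so the decomposition has width 1, which upper-bounds the treewidth. Any graph with an edge has treewidth ≥ 1, and G has the edge b–d. The upper and lower bounds meet at 1, so that is the treewidth.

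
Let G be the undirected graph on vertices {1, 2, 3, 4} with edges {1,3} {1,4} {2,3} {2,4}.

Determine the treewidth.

A width-2 tree decomposition is:
Bags: B1 = {1, 3, 4}  B2 = {2, 3, 4}
Tree: B1–B2
The largest bag has 3 vertices, giving width 2; this decomposition certifies tw(G) ≤ 2. The edges 3–1–4–2–3 form a cycle, so G is not a tree and its treewidth is at least 2. Combining the bounds, tw(G) = 2.

2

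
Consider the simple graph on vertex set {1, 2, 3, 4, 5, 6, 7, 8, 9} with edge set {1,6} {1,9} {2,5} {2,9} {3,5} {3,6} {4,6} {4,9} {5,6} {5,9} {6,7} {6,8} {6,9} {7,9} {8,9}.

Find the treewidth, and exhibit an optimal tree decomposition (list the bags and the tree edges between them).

Treewidth 2.
Bags: B1 = {5, 6, 9}  B2 = {6, 8, 9}  B3 = {1, 6, 9}  B4 = {2, 5, 9}  B5 = {6, 7, 9}  B6 = {4, 6, 9}  B7 = {3, 5, 6}
Tree: B1–B2, B1–B3, B1–B4, B2–B5, B3–B6, B1–B7

Each bag holds 3 vertices, so the decomposition has width 2, which upper-bounds the treewidth. Conversely, {2, 5, 9} is a clique of size 3, and the vertices of any clique must share a bag in every tree decomposition; so some bag has ≥ 3 vertices and tw(G) ≥ 2. Combining the bounds, tw(G) = 2.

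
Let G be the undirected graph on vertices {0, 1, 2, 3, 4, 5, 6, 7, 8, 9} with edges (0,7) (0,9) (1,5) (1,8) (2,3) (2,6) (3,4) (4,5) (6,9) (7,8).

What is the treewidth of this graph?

2

A width-2 tree decomposition is:
Bags: B1 = {2, 3, 6}  B2 = {3, 6, 9}  B3 = {0, 3, 9}  B4 = {0, 3, 7}  B5 = {3, 7, 8}  B6 = {1, 3, 8}  B7 = {1, 3, 5}  B8 = {3, 4, 5}
Tree: B1–B2, B2–B3, B3–B4, B4–B5, B5–B6, B6–B7, B7–B8
Each bag holds 3 vertices, so the decomposition has width 2, which upper-bounds the treewidth. Since 3–2–6–9–0–7–8–1–5–4–3 is a cycle in G, G is not acyclic. Forests are exactly the graphs of treewidth ≤ 1, so tw(G) ≥ 2. Hence tw(G) = 2 exactly.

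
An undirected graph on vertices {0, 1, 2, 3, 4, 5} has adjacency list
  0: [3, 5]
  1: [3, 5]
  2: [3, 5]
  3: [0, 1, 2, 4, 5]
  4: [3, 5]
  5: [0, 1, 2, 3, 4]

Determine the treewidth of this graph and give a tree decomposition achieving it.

Treewidth 2.
Bags: B1 = {1, 3, 5}  B2 = {2, 3, 5}  B3 = {3, 4, 5}  B4 = {0, 3, 5}
Tree: B1–B2, B2–B3, B3–B4

Every bag has size at most 3, so the width is 3 − 1 = 2 and tw(G) ≤ 2. Conversely, {0, 3, 5} is a clique of size 3, and the vertices of any clique must share a bag in every tree decomposition; so some bag has ≥ 3 vertices and tw(G) ≥ 2. Therefore the treewidth is 2.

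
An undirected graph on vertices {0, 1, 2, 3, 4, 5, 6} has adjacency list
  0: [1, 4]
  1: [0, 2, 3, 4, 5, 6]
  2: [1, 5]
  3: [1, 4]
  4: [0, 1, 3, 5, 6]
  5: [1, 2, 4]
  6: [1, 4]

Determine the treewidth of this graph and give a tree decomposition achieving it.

Each bag holds 3 vertices, so the decomposition has width 2, which upper-bounds the treewidth. For the lower bound, the 3 vertices {1, 2, 5} are pairwise adjacent, and any tree decomposition puts a clique entirely inside one bag — forcing width ≥ 2. Hence tw(G) = 2 exactly.

Treewidth 2.
Bags: B1 = {1, 4, 5}  B2 = {0, 1, 4}  B3 = {1, 3, 4}  B4 = {1, 4, 6}  B5 = {1, 2, 5}
Tree: B1–B2, B2–B3, B2–B4, B1–B5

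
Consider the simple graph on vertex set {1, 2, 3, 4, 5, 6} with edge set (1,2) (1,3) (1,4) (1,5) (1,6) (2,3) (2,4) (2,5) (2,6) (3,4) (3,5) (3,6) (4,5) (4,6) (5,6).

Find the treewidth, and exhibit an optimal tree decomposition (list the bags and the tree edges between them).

A single bag containing all 6 vertices is trivially a valid decomposition of width 5. Conversely, {1, 2, 3, 4, 5, 6} is a clique of size 6, and the vertices of any clique must share a bag in every tree decomposition; so some bag has ≥ 6 vertices and tw(G) ≥ 5. Hence tw(G) = 5 exactly.

Treewidth 5.
One optimal decomposition is:
Bags: B1 = {1, 2, 3, 4, 5, 6}
Tree: (single bag)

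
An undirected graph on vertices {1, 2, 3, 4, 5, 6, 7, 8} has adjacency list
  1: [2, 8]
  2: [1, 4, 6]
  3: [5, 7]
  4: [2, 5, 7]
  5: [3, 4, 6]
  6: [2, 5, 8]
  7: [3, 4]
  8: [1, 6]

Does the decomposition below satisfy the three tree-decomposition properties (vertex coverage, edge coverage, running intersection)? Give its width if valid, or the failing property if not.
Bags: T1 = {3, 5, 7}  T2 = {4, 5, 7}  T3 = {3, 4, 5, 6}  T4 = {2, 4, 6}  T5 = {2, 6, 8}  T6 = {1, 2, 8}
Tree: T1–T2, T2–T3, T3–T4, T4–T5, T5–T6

A tree decomposition must satisfy three properties: every vertex lies in some bag; for every edge, both endpoints lie together in some bag; and for every vertex, the bags containing it form a connected subtree. Here bags containing vertex 3 are not connected in the tree, so the decomposition is invalid.

No — bags containing vertex 3 are not connected in the tree.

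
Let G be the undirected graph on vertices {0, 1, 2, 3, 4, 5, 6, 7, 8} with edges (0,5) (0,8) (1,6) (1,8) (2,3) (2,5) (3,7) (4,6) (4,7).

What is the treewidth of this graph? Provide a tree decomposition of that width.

Treewidth 2.
One such decomposition:
Bags: B1 = {1, 4, 6}  B2 = {1, 4, 7}  B3 = {1, 3, 7}  B4 = {1, 2, 3}  B5 = {1, 2, 5}  B6 = {0, 1, 5}  B7 = {0, 1, 8}
Tree: B1–B2, B2–B3, B3–B4, B4–B5, B5–B6, B6–B7

The largest bag has 3 vertices, giving width 2; this decomposition certifies tw(G) ≤ 2. The edges 1–6–4–7–3–2–5–0–8–1 form a cycle, so G is not a tree and its treewidth is at least 2. Combining the bounds, tw(G) = 2.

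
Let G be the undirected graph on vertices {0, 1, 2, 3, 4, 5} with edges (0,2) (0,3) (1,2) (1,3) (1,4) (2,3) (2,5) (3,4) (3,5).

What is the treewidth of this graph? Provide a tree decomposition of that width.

Treewidth 2.
One such decomposition:
Bags: B1 = {0, 2, 3}  B2 = {1, 2, 3}  B3 = {2, 3, 5}  B4 = {1, 3, 4}
Tree: B1–B2, B1–B3, B2–B4

The largest bag has 3 vertices, giving width 2; this decomposition certifies tw(G) ≤ 2. For the lower bound, the 3 vertices {0, 2, 3} are pairwise adjacent, and any tree decomposition puts a clique entirely inside one bag — forcing width ≥ 2. The upper and lower bounds meet at 2, so that is the treewidth.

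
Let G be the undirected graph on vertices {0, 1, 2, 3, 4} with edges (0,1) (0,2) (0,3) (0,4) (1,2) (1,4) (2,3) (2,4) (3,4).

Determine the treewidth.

3

A width-3 tree decomposition is:
Bags: B1 = {0, 2, 3, 4}  B2 = {0, 1, 2, 4}
Tree: B1–B2
Each bag holds 4 vertices, so the decomposition has width 3, which upper-bounds the treewidth. Conversely, {0, 1, 2, 4} is a clique of size 4, and the vertices of any clique must share a bag in every tree decomposition; so some bag has ≥ 4 vertices and tw(G) ≥ 3. Therefore the treewidth is 3.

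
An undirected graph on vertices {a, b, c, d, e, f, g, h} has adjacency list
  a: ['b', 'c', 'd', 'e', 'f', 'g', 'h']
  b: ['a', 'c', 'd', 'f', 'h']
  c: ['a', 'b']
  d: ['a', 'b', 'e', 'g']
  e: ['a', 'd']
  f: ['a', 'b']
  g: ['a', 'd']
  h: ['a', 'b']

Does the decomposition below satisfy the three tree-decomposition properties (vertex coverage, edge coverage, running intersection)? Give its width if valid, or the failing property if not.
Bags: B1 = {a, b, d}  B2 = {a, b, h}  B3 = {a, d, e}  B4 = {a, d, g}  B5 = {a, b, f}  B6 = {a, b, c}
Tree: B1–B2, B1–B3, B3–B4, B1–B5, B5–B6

Vertex coverage: the bags together contain {a, b, c, d, e, f, g, h}, the full vertex set. Edge coverage: each edge of G has both endpoints in at least one bag. Running intersection: for every vertex, the bags containing it form a connected subtree. All three properties hold, so this is a valid tree decomposition of width max|bag| − 1 = 2, and hence tw(G) ≤ 2.

Yes; width 2.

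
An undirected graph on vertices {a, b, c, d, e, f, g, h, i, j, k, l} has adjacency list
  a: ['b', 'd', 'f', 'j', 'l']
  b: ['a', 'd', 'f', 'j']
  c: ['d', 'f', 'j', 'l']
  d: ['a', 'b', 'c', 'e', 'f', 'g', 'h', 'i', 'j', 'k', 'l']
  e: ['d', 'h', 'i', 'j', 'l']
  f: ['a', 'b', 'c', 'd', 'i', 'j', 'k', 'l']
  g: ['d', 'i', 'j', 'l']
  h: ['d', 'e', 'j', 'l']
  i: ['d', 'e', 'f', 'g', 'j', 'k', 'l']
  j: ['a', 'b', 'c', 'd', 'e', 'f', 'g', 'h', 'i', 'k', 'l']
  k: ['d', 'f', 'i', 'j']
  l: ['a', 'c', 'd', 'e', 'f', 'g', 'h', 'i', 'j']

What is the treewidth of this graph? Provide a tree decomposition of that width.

Treewidth 4.
One optimal decomposition is:
Bags: B1 = {d, f, i, j, k}  B2 = {d, f, i, j, l}  B3 = {a, d, f, j, l}  B4 = {d, e, i, j, l}  B5 = {c, d, f, j, l}  B6 = {a, b, d, f, j}  B7 = {d, g, i, j, l}  B8 = {d, e, h, j, l}
Tree: B1–B2, B2–B3, B2–B4, B3–B5, B3–B6, B2–B7, B4–B8

Every bag has size at most 5, so the width is 5 − 1 = 4 and tw(G) ≤ 4. On the other hand G contains the 5-clique {d, g, i, j, l}. A clique must lie in a single bag of any decomposition, so no decomposition can have width below 4. Combining the bounds, tw(G) = 4.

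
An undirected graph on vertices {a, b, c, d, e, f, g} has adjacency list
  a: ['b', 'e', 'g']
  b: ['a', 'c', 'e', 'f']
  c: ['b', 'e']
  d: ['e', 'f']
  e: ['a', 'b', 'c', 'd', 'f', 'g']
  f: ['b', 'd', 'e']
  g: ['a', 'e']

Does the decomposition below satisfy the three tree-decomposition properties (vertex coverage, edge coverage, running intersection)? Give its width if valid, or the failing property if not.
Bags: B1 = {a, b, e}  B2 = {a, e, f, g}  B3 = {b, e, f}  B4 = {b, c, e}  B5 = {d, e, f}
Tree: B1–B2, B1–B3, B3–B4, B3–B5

No — bags containing vertex f are not connected in the tree.

A tree decomposition must satisfy three properties: every vertex lies in some bag; for every edge, both endpoints lie together in some bag; and for every vertex, the bags containing it form a connected subtree. Here bags containing vertex f are not connected in the tree, so the decomposition is invalid.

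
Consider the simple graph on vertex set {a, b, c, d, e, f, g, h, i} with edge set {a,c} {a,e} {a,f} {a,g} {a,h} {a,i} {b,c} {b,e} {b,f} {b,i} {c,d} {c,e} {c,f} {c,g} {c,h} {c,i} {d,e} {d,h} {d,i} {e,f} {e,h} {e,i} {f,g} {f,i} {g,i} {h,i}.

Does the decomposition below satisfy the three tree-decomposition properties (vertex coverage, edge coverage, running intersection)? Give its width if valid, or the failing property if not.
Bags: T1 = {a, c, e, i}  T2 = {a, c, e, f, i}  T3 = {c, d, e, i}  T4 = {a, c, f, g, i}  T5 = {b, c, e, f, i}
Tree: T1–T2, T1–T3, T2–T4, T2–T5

No — vertex h appears in no bag.

A tree decomposition must satisfy three properties: every vertex lies in some bag; for every edge, both endpoints lie together in some bag; and for every vertex, the bags containing it form a connected subtree. Here vertex h appears in no bag, so the decomposition is invalid.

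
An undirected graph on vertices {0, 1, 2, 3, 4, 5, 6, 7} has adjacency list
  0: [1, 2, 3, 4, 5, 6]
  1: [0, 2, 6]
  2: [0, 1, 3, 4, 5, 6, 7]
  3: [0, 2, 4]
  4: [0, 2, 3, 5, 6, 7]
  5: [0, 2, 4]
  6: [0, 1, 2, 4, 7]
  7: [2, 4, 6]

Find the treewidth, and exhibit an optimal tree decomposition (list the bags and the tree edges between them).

Treewidth 3.
One such decomposition:
Bags: B1 = {0, 2, 4, 6}  B2 = {0, 2, 3, 4}  B3 = {0, 2, 4, 5}  B4 = {2, 4, 6, 7}  B5 = {0, 1, 2, 6}
Tree: B1–B2, B2–B3, B1–B4, B1–B5

Every bag has size at most 4, so the width is 4 − 1 = 3 and tw(G) ≤ 3. For the lower bound, the 4 vertices {0, 1, 2, 6} are pairwise adjacent, and any tree decomposition puts a clique entirely inside one bag — forcing width ≥ 3. The upper and lower bounds meet at 3, so that is the treewidth.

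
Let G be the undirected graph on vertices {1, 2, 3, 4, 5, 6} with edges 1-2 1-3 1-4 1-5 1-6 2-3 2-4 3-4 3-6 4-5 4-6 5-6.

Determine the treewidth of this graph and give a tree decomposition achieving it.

Treewidth 3.
One optimal decomposition is:
Bags: B1 = {1, 3, 4, 6}  B2 = {1, 4, 5, 6}  B3 = {1, 2, 3, 4}
Tree: B1–B2, B1–B3

Each bag holds 4 vertices, so the decomposition has width 3, which upper-bounds the treewidth. For the lower bound, the 4 vertices {1, 2, 3, 4} are pairwise adjacent, and any tree decomposition puts a clique entirely inside one bag — forcing width ≥ 3. The upper and lower bounds meet at 3, so that is the treewidth.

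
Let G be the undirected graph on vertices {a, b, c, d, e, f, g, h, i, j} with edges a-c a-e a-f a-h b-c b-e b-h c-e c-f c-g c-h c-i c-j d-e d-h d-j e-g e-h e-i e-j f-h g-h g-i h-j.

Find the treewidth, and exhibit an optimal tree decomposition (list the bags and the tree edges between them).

Each bag holds 4 vertices, so the decomposition has width 3, which upper-bounds the treewidth. On the other hand G contains the 4-clique {d, e, h, j}. A clique must lie in a single bag of any decomposition, so no decomposition can have width below 3. Therefore the treewidth is 3.

Treewidth 3.
One optimal decomposition is:
Bags: B1 = {a, c, f, h}  B2 = {a, c, e, h}  B3 = {c, e, g, h}  B4 = {c, e, h, j}  B5 = {d, e, h, j}  B6 = {c, e, g, i}  B7 = {b, c, e, h}
Tree: B1–B2, B2–B3, B3–B4, B4–B5, B3–B6, B4–B7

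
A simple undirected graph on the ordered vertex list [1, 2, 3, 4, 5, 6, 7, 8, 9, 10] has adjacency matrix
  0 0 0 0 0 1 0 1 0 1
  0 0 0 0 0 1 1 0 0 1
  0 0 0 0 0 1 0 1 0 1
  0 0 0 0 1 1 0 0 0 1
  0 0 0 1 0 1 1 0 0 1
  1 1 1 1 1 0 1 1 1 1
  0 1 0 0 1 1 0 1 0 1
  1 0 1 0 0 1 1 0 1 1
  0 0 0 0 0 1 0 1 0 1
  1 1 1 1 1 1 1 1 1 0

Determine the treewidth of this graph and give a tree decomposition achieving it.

Treewidth 3.
One such decomposition:
Bags: B1 = {2, 6, 7, 10}  B2 = {5, 6, 7, 10}  B3 = {4, 5, 6, 10}  B4 = {6, 7, 8, 10}  B5 = {6, 8, 9, 10}  B6 = {3, 6, 8, 10}  B7 = {1, 6, 8, 10}
Tree: B1–B2, B2–B3, B1–B4, B4–B5, B4–B6, B5–B7

The largest bag has 4 vertices, giving width 3; this decomposition certifies tw(G) ≤ 3. On the other hand G contains the 4-clique {1, 6, 8, 10}. A clique must lie in a single bag of any decomposition, so no decomposition can have width below 3. Hence tw(G) = 3 exactly.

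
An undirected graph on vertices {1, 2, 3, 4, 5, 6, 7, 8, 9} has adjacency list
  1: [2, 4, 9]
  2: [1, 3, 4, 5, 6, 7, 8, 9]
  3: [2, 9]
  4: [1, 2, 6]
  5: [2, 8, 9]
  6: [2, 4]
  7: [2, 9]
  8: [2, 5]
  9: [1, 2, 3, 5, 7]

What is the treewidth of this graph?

2

A width-2 tree decomposition is:
Bags: B1 = {1, 2, 9}  B2 = {2, 5, 9}  B3 = {1, 2, 4}  B4 = {2, 5, 8}  B5 = {2, 4, 6}  B6 = {2, 3, 9}  B7 = {2, 7, 9}
Tree: B1–B2, B1–B3, B2–B4, B3–B5, B2–B6, B2–B7
Every bag has size at most 3, so the width is 3 − 1 = 2 and tw(G) ≤ 2. On the other hand G contains the 3-clique {2, 5, 8}. A clique must lie in a single bag of any decomposition, so no decomposition can have width below 2. Therefore the treewidth is 2.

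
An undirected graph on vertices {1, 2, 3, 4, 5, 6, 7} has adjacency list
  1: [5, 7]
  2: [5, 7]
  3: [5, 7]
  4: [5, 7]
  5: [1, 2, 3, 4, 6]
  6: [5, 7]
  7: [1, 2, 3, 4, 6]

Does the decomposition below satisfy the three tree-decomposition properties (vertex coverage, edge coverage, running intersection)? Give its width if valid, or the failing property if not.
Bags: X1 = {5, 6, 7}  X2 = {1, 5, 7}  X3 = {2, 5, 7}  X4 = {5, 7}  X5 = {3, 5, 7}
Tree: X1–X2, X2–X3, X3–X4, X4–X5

A tree decomposition must satisfy three properties: every vertex lies in some bag; for every edge, both endpoints lie together in some bag; and for every vertex, the bags containing it form a connected subtree. Here vertex 4 appears in no bag, so the decomposition is invalid.

No — vertex 4 appears in no bag.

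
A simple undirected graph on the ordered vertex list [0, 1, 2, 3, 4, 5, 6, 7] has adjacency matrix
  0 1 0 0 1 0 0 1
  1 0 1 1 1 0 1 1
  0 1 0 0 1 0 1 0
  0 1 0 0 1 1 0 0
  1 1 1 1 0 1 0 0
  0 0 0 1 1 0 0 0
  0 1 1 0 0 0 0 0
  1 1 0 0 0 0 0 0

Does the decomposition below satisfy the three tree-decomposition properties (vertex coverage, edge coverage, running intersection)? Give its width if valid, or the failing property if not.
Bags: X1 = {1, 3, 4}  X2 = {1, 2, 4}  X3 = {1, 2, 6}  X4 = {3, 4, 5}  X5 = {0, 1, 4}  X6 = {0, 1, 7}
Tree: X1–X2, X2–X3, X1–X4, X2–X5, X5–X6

Checking the three conditions: (i) the bags cover all of {0, 1, 2, 3, 4, 5, 6, 7}; (ii) for each edge, some bag contains both endpoints; (iii) the bags containing any fixed vertex form a subtree. All hold, so the decomposition is valid with width 3 − 1 = 2.

Yes; width 2.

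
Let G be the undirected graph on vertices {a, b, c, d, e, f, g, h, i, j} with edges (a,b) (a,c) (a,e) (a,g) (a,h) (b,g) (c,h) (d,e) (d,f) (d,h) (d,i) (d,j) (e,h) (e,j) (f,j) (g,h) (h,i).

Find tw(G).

A width-2 tree decomposition is:
Bags: B1 = {a, e, h}  B2 = {d, e, h}  B3 = {a, g, h}  B4 = {d, e, j}  B5 = {a, c, h}  B6 = {d, f, j}  B7 = {a, b, g}  B8 = {d, h, i}
Tree: B1–B2, B1–B3, B2–B4, B3–B5, B4–B6, B3–B7, B2–B8
The largest bag has 3 vertices, giving width 2; this decomposition certifies tw(G) ≤ 2. For the lower bound, the 3 vertices {d, e, j} are pairwise adjacent, and any tree decomposition puts a clique entirely inside one bag — forcing width ≥ 2. The upper and lower bounds meet at 2, so that is the treewidth.

2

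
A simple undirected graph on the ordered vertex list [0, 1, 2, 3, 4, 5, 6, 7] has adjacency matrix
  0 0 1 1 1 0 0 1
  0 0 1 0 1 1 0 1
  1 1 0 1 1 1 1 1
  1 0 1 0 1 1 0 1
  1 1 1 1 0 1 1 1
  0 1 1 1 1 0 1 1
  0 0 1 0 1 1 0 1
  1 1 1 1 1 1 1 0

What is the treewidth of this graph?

A width-4 tree decomposition is:
Bags: B1 = {2, 3, 4, 5, 7}  B2 = {1, 2, 4, 5, 7}  B3 = {0, 2, 3, 4, 7}  B4 = {2, 4, 5, 6, 7}
Tree: B1–B2, B1–B3, B1–B4
Each bag holds 5 vertices, so the decomposition has width 4, which upper-bounds the treewidth. On the other hand G contains the 5-clique {0, 2, 3, 4, 7}. A clique must lie in a single bag of any decomposition, so no decomposition can have width below 4. Hence tw(G) = 4 exactly.

4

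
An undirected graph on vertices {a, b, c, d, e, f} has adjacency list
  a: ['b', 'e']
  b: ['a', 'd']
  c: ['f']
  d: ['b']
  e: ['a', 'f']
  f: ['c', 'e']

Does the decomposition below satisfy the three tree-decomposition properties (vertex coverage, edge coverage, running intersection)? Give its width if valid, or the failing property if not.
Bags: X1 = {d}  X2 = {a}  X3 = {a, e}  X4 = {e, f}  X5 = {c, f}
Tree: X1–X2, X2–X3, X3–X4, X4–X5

No — vertex b appears in no bag.

A tree decomposition must satisfy three properties: every vertex lies in some bag; for every edge, both endpoints lie together in some bag; and for every vertex, the bags containing it form a connected subtree. Here vertex b appears in no bag, so the decomposition is invalid.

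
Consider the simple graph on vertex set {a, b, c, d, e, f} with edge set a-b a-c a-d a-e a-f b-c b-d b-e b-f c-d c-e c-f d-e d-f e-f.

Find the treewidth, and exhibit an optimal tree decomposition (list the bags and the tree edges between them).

Treewidth 5.
One optimal decomposition is:
Bags: B1 = {a, b, c, d, e, f}
Tree: (single bag)

A single bag containing all 6 vertices is trivially a valid decomposition of width 5. Conversely, {a, b, c, d, e, f} is a clique of size 6, and the vertices of any clique must share a bag in every tree decomposition; so some bag has ≥ 6 vertices and tw(G) ≥ 5. Therefore the treewidth is 5.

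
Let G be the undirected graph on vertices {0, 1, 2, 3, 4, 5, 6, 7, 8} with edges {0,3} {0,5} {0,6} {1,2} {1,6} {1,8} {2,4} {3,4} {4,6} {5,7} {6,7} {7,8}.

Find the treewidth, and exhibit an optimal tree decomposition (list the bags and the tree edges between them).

Every bag has size at most 4, so the width is 4 − 1 = 3 and tw(G) ≤ 3. For the lower bound: the 4 vertex sets {5,7,8}, {1}, {6}, {0,2,3,4} are disjoint, each induces a connected subgraph, and every pair is joined by at least one edge of G. Contracting each set to a single vertex therefore yields K_{4} as a minor, and since treewidth is minor-monotone, tw(G) ≥ tw(K_{4}) = 3. Therefore the treewidth is 3.

Treewidth 3.
Bags: B1 = {1, 5, 7, 8}  B2 = {1, 5, 6, 7}  B3 = {0, 1, 5, 6}  B4 = {0, 1, 2, 6}  B5 = {0, 2, 4, 6}  B6 = {0, 2, 3, 4}
Tree: B1–B2, B2–B3, B3–B4, B4–B5, B5–B6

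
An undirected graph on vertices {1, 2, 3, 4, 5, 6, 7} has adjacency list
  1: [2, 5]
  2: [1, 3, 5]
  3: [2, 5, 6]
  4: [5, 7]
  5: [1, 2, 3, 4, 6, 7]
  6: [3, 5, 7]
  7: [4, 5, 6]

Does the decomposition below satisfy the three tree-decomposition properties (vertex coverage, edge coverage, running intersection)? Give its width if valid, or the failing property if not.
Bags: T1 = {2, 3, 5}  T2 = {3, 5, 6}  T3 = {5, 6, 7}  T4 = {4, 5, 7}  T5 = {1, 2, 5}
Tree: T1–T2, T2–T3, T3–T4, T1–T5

Every vertex of G appears in some bag (union = {1, 2, 3, 4, 5, 6, 7}); every edge is covered by a bag; and for each vertex v the set of bags containing v is connected in the bag tree. The decomposition is therefore valid. The largest bag has 3 vertices, so the width is 2.

Yes; width 2.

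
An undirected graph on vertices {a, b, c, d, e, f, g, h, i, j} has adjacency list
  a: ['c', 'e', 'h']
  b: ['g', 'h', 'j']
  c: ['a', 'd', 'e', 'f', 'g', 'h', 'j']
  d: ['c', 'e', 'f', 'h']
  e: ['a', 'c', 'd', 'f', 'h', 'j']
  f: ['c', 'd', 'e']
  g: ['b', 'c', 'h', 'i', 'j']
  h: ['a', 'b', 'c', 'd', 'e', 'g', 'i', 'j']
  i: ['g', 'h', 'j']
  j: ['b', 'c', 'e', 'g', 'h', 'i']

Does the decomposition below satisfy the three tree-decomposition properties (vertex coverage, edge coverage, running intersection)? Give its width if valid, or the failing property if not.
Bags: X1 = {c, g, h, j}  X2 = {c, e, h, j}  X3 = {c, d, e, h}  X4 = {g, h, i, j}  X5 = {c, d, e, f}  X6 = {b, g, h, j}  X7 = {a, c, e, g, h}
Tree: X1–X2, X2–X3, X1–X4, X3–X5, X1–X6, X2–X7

No — bags containing vertex g are not connected in the tree.

A tree decomposition must satisfy three properties: every vertex lies in some bag; for every edge, both endpoints lie together in some bag; and for every vertex, the bags containing it form a connected subtree. Here bags containing vertex g are not connected in the tree, so the decomposition is invalid.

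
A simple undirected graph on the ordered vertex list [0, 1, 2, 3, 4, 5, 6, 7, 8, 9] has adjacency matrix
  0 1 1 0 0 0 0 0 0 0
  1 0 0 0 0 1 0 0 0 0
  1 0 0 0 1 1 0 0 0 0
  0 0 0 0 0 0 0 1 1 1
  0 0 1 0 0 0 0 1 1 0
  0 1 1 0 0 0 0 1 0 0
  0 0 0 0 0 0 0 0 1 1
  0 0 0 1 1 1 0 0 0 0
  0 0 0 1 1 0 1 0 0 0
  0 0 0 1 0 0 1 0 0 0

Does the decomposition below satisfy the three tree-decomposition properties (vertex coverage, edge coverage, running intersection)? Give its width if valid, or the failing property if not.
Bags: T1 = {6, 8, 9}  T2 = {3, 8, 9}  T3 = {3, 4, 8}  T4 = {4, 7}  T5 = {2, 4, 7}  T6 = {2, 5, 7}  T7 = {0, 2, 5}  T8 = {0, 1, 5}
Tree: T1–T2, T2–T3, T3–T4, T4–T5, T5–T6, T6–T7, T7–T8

A tree decomposition must satisfy three properties: every vertex lies in some bag; for every edge, both endpoints lie together in some bag; and for every vertex, the bags containing it form a connected subtree. Here edge (3,7) lies in no bag, so the decomposition is invalid.

No — edge (3,7) lies in no bag.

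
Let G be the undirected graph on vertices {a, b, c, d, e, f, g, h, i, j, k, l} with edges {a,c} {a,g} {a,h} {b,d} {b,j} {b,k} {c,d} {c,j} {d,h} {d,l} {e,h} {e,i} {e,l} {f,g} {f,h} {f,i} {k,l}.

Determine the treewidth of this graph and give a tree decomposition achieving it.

Every bag has size at most 4, so the width is 4 − 1 = 3 and tw(G) ≤ 3. For the lower bound: the 4 vertex sets {f,g,i}, {e}, {h}, {a,c,d,l} are disjoint, each induces a connected subgraph, and every pair is joined by at least one edge of G. Contracting each set to a single vertex therefore yields K_{4} as a minor, and since treewidth is minor-monotone, tw(G) ≥ tw(K_{4}) = 3. Combining the bounds, tw(G) = 3.

Treewidth 3.
One optimal decomposition is:
Bags: B1 = {e, f, g, i}  B2 = {e, f, g, h}  B3 = {a, e, g, h}  B4 = {a, e, h, l}  B5 = {a, d, h, l}  B6 = {a, c, d, l}  B7 = {c, d, k, l}  B8 = {b, c, d, k}  B9 = {b, c, j, k}
Tree: B1–B2, B2–B3, B3–B4, B4–B5, B5–B6, B6–B7, B7–B8, B8–B9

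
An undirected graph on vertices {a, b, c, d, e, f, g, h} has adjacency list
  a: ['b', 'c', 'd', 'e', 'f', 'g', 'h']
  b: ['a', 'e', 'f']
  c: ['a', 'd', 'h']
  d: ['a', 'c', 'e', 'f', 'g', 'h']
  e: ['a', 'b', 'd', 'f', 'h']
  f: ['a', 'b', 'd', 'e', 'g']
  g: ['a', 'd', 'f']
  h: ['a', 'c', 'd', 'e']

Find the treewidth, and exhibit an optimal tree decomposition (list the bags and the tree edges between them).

The largest bag has 4 vertices, giving width 3; this decomposition certifies tw(G) ≤ 3. Conversely, {a, d, e, h} is a clique of size 4, and the vertices of any clique must share a bag in every tree decomposition; so some bag has ≥ 4 vertices and tw(G) ≥ 3. Therefore the treewidth is 3.

Treewidth 3.
One such decomposition:
Bags: B1 = {a, d, e, f}  B2 = {a, d, e, h}  B3 = {a, b, e, f}  B4 = {a, c, d, h}  B5 = {a, d, f, g}
Tree: B1–B2, B1–B3, B2–B4, B1–B5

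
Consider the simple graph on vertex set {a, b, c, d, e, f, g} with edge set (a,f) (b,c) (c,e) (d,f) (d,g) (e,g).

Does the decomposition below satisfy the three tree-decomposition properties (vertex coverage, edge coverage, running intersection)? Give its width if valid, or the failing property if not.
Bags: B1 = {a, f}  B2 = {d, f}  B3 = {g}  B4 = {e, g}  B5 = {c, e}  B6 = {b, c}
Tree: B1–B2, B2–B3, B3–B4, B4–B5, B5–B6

No — edge (d,g) lies in no bag.

A tree decomposition must satisfy three properties: every vertex lies in some bag; for every edge, both endpoints lie together in some bag; and for every vertex, the bags containing it form a connected subtree. Here edge (d,g) lies in no bag, so the decomposition is invalid.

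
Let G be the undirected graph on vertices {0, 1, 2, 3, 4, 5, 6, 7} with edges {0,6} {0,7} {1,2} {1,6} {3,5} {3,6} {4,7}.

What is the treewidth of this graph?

1

A width-1 tree decomposition is:
Bags: B1 = {1, 6}  B2 = {1, 2}  B3 = {3, 6}  B4 = {0, 6}  B5 = {0, 7}  B6 = {4, 7}  B7 = {3, 5}
Tree: B1–B2, B1–B3, B1–B4, B4–B5, B5–B6, B3–B7
The largest bag has 2 vertices, giving width 1; this decomposition certifies tw(G) ≤ 1. Any graph with an edge has treewidth ≥ 1, and G has the edge 6–1. Hence tw(G) = 1 exactly.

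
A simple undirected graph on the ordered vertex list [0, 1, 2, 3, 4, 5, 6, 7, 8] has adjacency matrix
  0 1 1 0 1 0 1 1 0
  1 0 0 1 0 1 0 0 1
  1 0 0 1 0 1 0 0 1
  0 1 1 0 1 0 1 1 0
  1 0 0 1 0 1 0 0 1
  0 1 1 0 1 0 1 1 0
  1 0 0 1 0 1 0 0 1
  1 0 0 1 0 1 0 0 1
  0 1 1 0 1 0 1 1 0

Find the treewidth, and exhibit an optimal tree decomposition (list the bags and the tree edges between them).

Treewidth 4.
One such decomposition:
Bags: B1 = {0, 3, 4, 5, 8}  B2 = {0, 2, 3, 5, 8}  B3 = {0, 1, 3, 5, 8}  B4 = {0, 3, 5, 7, 8}  B5 = {0, 3, 5, 6, 8}
Tree: B1–B2, B2–B3, B3–B4, B4–B5

Each bag holds 5 vertices, so the decomposition has width 4, which upper-bounds the treewidth. For the lower bound: the 5 vertex sets {4,5}, {2,3}, {0,1}, {8}, {7} are disjoint, each induces a connected subgraph, and every pair is joined by at least one edge of G. Contracting each set to a single vertex therefore yields K_{5} as a minor, and since treewidth is minor-monotone, tw(G) ≥ tw(K_{5}) = 4. The upper and lower bounds meet at 4, so that is the treewidth.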